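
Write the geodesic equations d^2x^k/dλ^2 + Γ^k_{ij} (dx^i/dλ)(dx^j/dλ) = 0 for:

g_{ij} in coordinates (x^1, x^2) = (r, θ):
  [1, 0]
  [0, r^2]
Geodesic equation: d^2x^k/dλ^2 + Γ^k_{ij} (dx^i/dλ)(dx^j/dλ) = 0.
Non-zero Christoffel symbols:
Γ^r_{θ θ} = -r
Γ^θ_{r θ} = 1/r
Substituting (the symmetric pair Γ^k_{ij}, Γ^k_{ji} combines into a factor 2):
d^2r/dλ^2 - r (dθ/dλ)^2 = 0
d^2θ/dλ^2 + (2/r) (dr/dλ)(dθ/dλ) = 0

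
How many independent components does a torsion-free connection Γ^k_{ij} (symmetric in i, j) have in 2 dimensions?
Γ^k_{ij} has n choices for the upper index and n(n+1)/2 independent symmetric lower index pairs.
Total = 2 × 2×3/2 = 2 × 3 = 6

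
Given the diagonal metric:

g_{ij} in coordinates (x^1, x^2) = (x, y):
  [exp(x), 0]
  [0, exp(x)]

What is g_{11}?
With x^1 = x, x^2 = y, g_{11} = g_{xx} is the row-1, column-1 entry of the matrix.
g_{11} = exp(x)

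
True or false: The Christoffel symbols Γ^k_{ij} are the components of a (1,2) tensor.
Under a change of coordinates Γ picks up an inhomogeneous term ∂²x/∂x'∂x'; e.g. Γ = 0 in Cartesian coordinates but Γ^r_{θθ} = -r in polar coordinates on the same flat plane.
False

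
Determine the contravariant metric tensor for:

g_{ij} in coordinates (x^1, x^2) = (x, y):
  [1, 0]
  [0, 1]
The metric is diagonal, so g^{ij} is diagonal with entries 1/g_{ii}: diag(1, 1).
g^{ij}:
  [1, 0]
  [0, 1]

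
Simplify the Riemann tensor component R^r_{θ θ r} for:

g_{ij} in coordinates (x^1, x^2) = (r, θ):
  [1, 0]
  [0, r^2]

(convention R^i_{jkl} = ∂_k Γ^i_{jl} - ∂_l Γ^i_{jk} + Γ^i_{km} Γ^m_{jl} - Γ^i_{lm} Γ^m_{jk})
Non-zero Christoffel symbols (Γ^k_{ij} = Γ^k_{ji}):
Γ^r_{θ θ} = -r
Γ^θ_{r θ} = 1/r
R^r_{θ θ r} = ∂_θ Γ^r_{θ r} - ∂_r Γ^r_{θ θ} + Γ^r_{θ m} Γ^m_{θ r} - Γ^r_{r m} Γ^m_{θ θ}
  = (0) - (-1) + (-1) - (0) = 0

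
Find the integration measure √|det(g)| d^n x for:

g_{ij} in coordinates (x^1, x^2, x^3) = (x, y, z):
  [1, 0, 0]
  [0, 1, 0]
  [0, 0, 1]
det(g) = 1
√|det(g)| = 1
Volume element: dV = 1 dx dy dz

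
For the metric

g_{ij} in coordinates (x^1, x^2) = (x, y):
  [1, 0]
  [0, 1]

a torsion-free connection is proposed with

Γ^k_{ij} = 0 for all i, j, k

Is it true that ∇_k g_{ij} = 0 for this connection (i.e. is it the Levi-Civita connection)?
Using ∇_k g_{ij} = ∂_k g_{ij} - Γ^m_{ki} g_{mj} - Γ^m_{kj} g_{im}:
e.g. ∇_y g_{xy} = (0) - (0) - (0) = 0
Every component ∇_k g_{ij} vanishes: the connection is metric compatible.
Yes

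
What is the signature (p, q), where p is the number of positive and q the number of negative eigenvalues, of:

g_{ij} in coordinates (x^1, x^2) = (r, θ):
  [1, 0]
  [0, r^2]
The metric is diagonal, so its eigenvalues are the diagonal entries: 1, r^2 (at a generic point, where coordinate-dependent entries are positive).
2 positive, 0 negative.
(2, 0) - Riemannian (positive definite)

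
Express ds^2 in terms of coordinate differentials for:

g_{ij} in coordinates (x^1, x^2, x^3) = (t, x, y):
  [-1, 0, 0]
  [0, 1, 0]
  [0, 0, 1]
ds^2 = g_{ij} dx^i dx^j; only the non-zero components contribute.
ds^2 = -dt^2 + dx^2 + dy^2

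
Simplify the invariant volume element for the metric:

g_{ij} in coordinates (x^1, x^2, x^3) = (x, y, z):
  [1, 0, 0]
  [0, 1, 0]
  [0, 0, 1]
det(g) = 1
√|det(g)| = 1
Volume element: dV = 1 dx dy dz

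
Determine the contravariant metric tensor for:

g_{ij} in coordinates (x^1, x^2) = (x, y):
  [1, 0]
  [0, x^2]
The metric is diagonal, so g^{ij} is diagonal with entries 1/g_{ii}: diag(1, 1/(x^2)).
g^{ij}:
  [1, 0]
  [0, 1/x^2]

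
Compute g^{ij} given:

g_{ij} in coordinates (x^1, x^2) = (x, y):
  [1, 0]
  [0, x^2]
The metric is diagonal, so g^{ij} is diagonal with entries 1/g_{ii}: diag(1, 1/(x^2)).
g^{ij}:
  [1, 0]
  [0, 1/x^2]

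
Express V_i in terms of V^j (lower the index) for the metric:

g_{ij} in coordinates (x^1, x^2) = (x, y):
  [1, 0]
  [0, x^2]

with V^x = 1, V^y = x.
V_i = g_{ij} V^j:
V_x = (1)(1) + (0)(x) = 1
V_y = (0)(1) + (x^2)(x) = x^3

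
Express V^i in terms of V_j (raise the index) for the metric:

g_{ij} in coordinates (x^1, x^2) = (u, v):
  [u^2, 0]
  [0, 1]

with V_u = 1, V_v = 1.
Inverse metric (diagonal): g^{uu} = 1/u^2, g^{vv} = 1
V^i = g^{ij} V_j:
V^u = (1/u^2)(1) + (0)(1) = 1/u^2
V^v = (0)(1) + (1)(1) = 1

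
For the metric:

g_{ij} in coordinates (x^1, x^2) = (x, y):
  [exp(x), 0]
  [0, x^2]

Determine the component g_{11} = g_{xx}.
With x^1 = x, x^2 = y, g_{11} = g_{xx} is the row-1, column-1 entry of the matrix.
g_{11} = exp(x)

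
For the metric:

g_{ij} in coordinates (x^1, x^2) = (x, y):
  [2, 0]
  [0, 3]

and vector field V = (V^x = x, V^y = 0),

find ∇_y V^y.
All Christoffel symbols are zero.
∇_y V^y = ∂_y V^y + Γ^y_{y j} V^j
  = (0) + (0)(x) + (0)(0)
  = 0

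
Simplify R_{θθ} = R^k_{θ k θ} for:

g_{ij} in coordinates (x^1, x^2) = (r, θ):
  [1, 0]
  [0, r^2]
Non-zero Christoffel symbols (Γ^k_{ij} = Γ^k_{ji}):
Γ^r_{θ θ} = -r
Γ^θ_{r θ} = 1/r
R^r_{θ r θ} = ∂_r Γ^r_{θ θ} - ∂_θ Γ^r_{θ r} + Γ^r_{r m} Γ^m_{θ θ} - Γ^r_{θ m} Γ^m_{θ r}
  = (-1) - (0) + (0) - (-1) = 0
R^θ_{θ θ θ} = 0 (a repeated index in an antisymmetric pair)
R_{θθ} = R^r_{θ r θ} + R^θ_{θ θ θ} = (0) + (0) = 0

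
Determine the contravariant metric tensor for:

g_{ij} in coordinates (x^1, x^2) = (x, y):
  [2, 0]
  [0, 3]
The metric is diagonal, so g^{ij} is diagonal with entries 1/g_{ii}: diag(1/2, 1/3).
g^{ij}:
  [1/2, 0]
  [0, 1/3]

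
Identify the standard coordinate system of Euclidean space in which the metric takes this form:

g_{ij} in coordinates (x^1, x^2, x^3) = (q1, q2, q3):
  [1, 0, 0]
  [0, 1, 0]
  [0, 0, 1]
All components are constant and the metric is the identity, i.e. orthonormal rectilinear coordinates.
Cartesian (3D) coordinates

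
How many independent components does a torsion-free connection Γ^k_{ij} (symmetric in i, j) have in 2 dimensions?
Γ^k_{ij} has n choices for the upper index and n(n+1)/2 independent symmetric lower index pairs.
Total = 2 × 2×3/2 = 2 × 3 = 6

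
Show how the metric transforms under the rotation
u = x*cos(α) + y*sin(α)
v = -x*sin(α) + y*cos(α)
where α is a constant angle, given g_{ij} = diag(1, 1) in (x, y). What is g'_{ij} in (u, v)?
Invert the transformation: x = u*cos(α) - v*sin(α), y = u*sin(α) + v*cos(α)
g'_{ij} = (∂x^k/∂x'^i)(∂x^l/∂x'^j) g_{kl}; with g_{kl} = δ_{kl} this is Σ_k (∂x^k/∂x'^i)(∂x^k/∂x'^j).
Jacobian: ∂x/∂u = cos(α), ∂x/∂v = -sin(α), ∂y/∂u = sin(α), ∂y/∂v = cos(α)
g'_{uu} = (cos(α))(cos(α)) + (sin(α))(sin(α)) = 1
g'_{uv} = (cos(α))(-sin(α)) + (sin(α))(cos(α)) = 0
g'_{vv} = (-sin(α))(-sin(α)) + (cos(α))(cos(α)) = 1
g'_{ij} = diag(1, 1)
The Euclidean metric is invariant under rotations.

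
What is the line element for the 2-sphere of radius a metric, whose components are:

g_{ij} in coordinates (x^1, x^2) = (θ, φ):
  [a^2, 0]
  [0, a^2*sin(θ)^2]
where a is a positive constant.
ds^2 = g_{ij} dx^i dx^j; only the non-zero components contribute.
ds^2 = a^2 dθ^2 + a^2*sin(θ)^2 dφ^2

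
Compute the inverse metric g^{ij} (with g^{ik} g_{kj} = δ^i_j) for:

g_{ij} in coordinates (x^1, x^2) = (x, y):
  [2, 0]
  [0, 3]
The metric is diagonal, so g^{ij} is diagonal with entries 1/g_{ii}: diag(1/2, 1/3).
g^{ij}:
  [1/2, 0]
  [0, 1/3]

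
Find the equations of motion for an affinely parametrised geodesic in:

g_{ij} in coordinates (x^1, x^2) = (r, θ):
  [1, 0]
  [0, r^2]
Geodesic equation: d^2x^k/dλ^2 + Γ^k_{ij} (dx^i/dλ)(dx^j/dλ) = 0.
Non-zero Christoffel symbols:
Γ^r_{θ θ} = -r
Γ^θ_{r θ} = 1/r
Substituting (the symmetric pair Γ^k_{ij}, Γ^k_{ji} combines into a factor 2):
d^2r/dλ^2 - r (dθ/dλ)^2 = 0
d^2θ/dλ^2 + (2/r) (dr/dλ)(dθ/dλ) = 0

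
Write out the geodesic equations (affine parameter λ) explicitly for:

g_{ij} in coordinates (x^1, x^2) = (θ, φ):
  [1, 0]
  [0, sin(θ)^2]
Geodesic equation: d^2x^k/dλ^2 + Γ^k_{ij} (dx^i/dλ)(dx^j/dλ) = 0.
Non-zero Christoffel symbols:
Γ^θ_{φ φ} = -sin(2*θ)/2
Γ^φ_{θ φ} = 1/tan(θ)
Substituting (the symmetric pair Γ^k_{ij}, Γ^k_{ji} combines into a factor 2):
d^2θ/dλ^2 - (sin(2*θ)/2) (dφ/dλ)^2 = 0
d^2φ/dλ^2 + (2/tan(θ)) (dθ/dλ)(dφ/dλ) = 0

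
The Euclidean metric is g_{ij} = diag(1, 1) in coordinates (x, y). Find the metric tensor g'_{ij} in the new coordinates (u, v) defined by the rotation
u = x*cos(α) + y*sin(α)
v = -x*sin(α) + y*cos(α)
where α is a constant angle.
Invert the transformation: x = u*cos(α) - v*sin(α), y = u*sin(α) + v*cos(α)
g'_{ij} = (∂x^k/∂x'^i)(∂x^l/∂x'^j) g_{kl}; with g_{kl} = δ_{kl} this is Σ_k (∂x^k/∂x'^i)(∂x^k/∂x'^j).
Jacobian: ∂x/∂u = cos(α), ∂x/∂v = -sin(α), ∂y/∂u = sin(α), ∂y/∂v = cos(α)
g'_{uu} = (cos(α))(cos(α)) + (sin(α))(sin(α)) = 1
g'_{uv} = (cos(α))(-sin(α)) + (sin(α))(cos(α)) = 0
g'_{vv} = (-sin(α))(-sin(α)) + (cos(α))(cos(α)) = 1
g'_{ij} = diag(1, 1)
The Euclidean metric is invariant under rotations.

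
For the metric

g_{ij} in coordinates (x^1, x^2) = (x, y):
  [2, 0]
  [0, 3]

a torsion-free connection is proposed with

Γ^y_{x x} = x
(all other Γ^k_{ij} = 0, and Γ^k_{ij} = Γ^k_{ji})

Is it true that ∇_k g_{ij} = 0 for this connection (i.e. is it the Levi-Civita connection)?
Using ∇_k g_{ij} = ∂_k g_{ij} - Γ^m_{ki} g_{mj} - Γ^m_{kj} g_{im}:
∇_x g_{xy} = (0) - (3*x) - (0) = -3*x ≠ 0
So the connection is not metric compatible (it is not the Levi-Civita connection).
No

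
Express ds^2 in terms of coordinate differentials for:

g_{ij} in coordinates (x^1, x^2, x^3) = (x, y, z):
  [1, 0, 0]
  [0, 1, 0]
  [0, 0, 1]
ds^2 = g_{ij} dx^i dx^j; only the non-zero components contribute.
ds^2 = dx^2 + dy^2 + dz^2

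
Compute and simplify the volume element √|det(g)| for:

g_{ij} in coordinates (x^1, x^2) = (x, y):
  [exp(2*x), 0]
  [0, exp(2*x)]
det(g) = exp(4*x)
√|det(g)| = exp(2*x)
Volume element: dV = exp(2*x) dx dy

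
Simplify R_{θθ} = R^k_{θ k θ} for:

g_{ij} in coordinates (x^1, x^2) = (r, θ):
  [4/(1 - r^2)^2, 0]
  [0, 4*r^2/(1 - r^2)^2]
Non-zero Christoffel symbols (Γ^k_{ij} = Γ^k_{ji}):
Γ^r_{r r} = 2*r/(1 - r^2)
Γ^r_{θ θ} = (r^3 + r)/(r^2 - 1)
Γ^θ_{r θ} = (-r^2 - 1)/(r^3 - r)
R^r_{θ r θ} = ∂_r Γ^r_{θ θ} - ∂_θ Γ^r_{θ r} + Γ^r_{r m} Γ^m_{θ θ} - Γ^r_{θ m} Γ^m_{θ r}
  = ((r^4 - 4*r^2 - 1)/(r^2 - 1)^2) - (0) + (-2*r^2*(r^2 + 1)/(r^2 - 1)^2) - (-(r^2 + 1)^2/(r^2 - 1)^2) = -4*r^2/(r^2 - 1)^2
R^θ_{θ θ θ} = 0 (a repeated index in an antisymmetric pair)
R_{θθ} = R^r_{θ r θ} + R^θ_{θ θ θ} = (-4*r^2/(r^2 - 1)^2) + (0) = -4*r^2/(r^2 - 1)^2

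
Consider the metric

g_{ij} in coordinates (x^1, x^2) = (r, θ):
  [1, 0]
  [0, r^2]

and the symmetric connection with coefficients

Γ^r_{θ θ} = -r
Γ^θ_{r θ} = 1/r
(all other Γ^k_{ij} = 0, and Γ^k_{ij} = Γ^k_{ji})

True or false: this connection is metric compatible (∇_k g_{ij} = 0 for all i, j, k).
Using ∇_k g_{ij} = ∂_k g_{ij} - Γ^m_{ki} g_{mj} - Γ^m_{kj} g_{im}:
e.g. ∇_r g_{θθ} = (2*r) - (r) - (r) = 0
Every component ∇_k g_{ij} vanishes: the connection is metric compatible.
True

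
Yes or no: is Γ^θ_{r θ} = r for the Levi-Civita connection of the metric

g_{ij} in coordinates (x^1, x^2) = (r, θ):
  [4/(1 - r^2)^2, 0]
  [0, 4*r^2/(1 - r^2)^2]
Γ^θ_{r θ} = (1/2) g^{θθ} (∂_r g_{θθ} + ∂_θ g_{θr} - ∂_θ g_{rθ}) = (1/2)((1 - r^2)^2/(4*r^2))((-8*(r^3 + r)/(r^2 - 1)^3) + (0) - (0)) = (-r^2 - 1)/(r^3 - r)
This differs from the proposed value r.
No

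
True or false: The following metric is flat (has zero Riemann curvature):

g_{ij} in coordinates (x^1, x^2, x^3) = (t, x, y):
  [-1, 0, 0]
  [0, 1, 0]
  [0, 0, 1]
All metric components are constant, so every Christoffel symbol vanishes and R^i_{jkl} = 0.
True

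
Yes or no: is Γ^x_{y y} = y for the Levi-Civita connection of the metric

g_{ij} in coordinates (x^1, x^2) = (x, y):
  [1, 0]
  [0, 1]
Γ^x_{y y} = (1/2) g^{xx} (∂_y g_{xy} + ∂_y g_{xy} - ∂_x g_{yy}) = (1/2)(1)((0) + (0) - (0)) = 0
This differs from the proposed value y.
No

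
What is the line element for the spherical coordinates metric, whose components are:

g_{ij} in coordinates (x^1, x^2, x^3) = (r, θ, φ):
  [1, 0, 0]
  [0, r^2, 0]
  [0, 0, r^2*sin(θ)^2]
ds^2 = g_{ij} dx^i dx^j; only the non-zero components contribute.
ds^2 = dr^2 + r^2 dθ^2 + r^2*sin(θ)^2 dφ^2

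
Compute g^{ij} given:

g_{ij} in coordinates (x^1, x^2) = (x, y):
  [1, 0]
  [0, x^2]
The metric is diagonal, so g^{ij} is diagonal with entries 1/g_{ii}: diag(1, 1/(x^2)).
g^{ij}:
  [1, 0]
  [0, 1/x^2]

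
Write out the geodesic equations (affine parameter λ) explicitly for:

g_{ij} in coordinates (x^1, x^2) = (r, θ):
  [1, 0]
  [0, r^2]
Geodesic equation: d^2x^k/dλ^2 + Γ^k_{ij} (dx^i/dλ)(dx^j/dλ) = 0.
Non-zero Christoffel symbols:
Γ^r_{θ θ} = -r
Γ^θ_{r θ} = 1/r
Substituting (the symmetric pair Γ^k_{ij}, Γ^k_{ji} combines into a factor 2):
d^2r/dλ^2 - r (dθ/dλ)^2 = 0
d^2θ/dλ^2 + (2/r) (dr/dλ)(dθ/dλ) = 0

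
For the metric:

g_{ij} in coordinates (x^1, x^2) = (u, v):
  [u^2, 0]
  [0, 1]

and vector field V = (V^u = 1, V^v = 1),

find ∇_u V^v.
Non-zero Christoffel symbols:
Γ^u_{u u} = 1/u
∇_u V^v = ∂_u V^v + Γ^v_{u j} V^j
  = (0) + (0)(1) + (0)(1)
  = 0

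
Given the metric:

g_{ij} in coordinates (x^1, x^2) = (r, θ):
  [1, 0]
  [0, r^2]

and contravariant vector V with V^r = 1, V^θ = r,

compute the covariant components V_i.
V_i = g_{ij} V^j:
V_r = (1)(1) + (0)(r) = 1
V_θ = (0)(1) + (r^2)(r) = r^3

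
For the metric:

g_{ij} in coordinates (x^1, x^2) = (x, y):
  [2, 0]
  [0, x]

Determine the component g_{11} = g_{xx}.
With x^1 = x, x^2 = y, g_{11} = g_{xx} is the row-1, column-1 entry of the matrix.
g_{11} = 2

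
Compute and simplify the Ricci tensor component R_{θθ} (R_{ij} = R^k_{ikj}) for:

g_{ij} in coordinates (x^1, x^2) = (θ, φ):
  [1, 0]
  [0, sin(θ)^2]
Non-zero Christoffel symbols (Γ^k_{ij} = Γ^k_{ji}):
Γ^θ_{φ φ} = -sin(2*θ)/2
Γ^φ_{θ φ} = 1/tan(θ)
R^θ_{θ θ θ} = 0 (a repeated index in an antisymmetric pair)
R^φ_{θ φ θ} = ∂_φ Γ^φ_{θ θ} - ∂_θ Γ^φ_{θ φ} + Γ^φ_{φ m} Γ^m_{θ θ} - Γ^φ_{θ m} Γ^m_{θ φ}
  = (0) - (-1/sin(θ)^2) + (0) - (1/tan(θ)^2) = 1
R_{θθ} = R^θ_{θ θ θ} + R^φ_{θ φ θ} = (0) + (1) = 1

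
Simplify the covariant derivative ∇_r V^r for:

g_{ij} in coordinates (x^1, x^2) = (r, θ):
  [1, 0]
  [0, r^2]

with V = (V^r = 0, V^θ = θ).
Non-zero Christoffel symbols:
Γ^r_{θ θ} = -r
Γ^θ_{r θ} = 1/r
∇_r V^r = ∂_r V^r + Γ^r_{r j} V^j
  = (0) + (0)(0) + (0)(θ)
  = 0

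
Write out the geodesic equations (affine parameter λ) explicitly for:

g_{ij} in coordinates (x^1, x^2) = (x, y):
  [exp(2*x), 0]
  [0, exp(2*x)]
Geodesic equation: d^2x^k/dλ^2 + Γ^k_{ij} (dx^i/dλ)(dx^j/dλ) = 0.
Non-zero Christoffel symbols:
Γ^x_{x x} = 1
Γ^x_{y y} = -1
Γ^y_{x y} = 1
Substituting (the symmetric pair Γ^k_{ij}, Γ^k_{ji} combines into a factor 2):
d^2x/dλ^2 + (dx/dλ)^2 - (dy/dλ)^2 = 0
d^2y/dλ^2 + 2 (dx/dλ)(dy/dλ) = 0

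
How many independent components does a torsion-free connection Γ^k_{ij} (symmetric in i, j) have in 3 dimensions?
Γ^k_{ij} has n choices for the upper index and n(n+1)/2 independent symmetric lower index pairs.
Total = 3 × 3×4/2 = 3 × 6 = 18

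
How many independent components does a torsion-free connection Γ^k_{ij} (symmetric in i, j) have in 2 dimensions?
Γ^k_{ij} has n choices for the upper index and n(n+1)/2 independent symmetric lower index pairs.
Total = 2 × 2×3/2 = 2 × 3 = 6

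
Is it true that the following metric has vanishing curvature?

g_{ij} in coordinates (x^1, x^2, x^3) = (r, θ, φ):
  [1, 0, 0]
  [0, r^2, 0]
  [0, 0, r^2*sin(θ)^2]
Non-zero Christoffel symbols:
Γ^r_{θ θ} = -r
Γ^r_{φ φ} = -r*sin(θ)^2
Γ^θ_{r θ} = 1/r
Γ^θ_{φ φ} = -sin(2*θ)/2
Γ^φ_{r φ} = 1/r
Γ^φ_{θ φ} = 1/tan(θ)
Ricci tensor: R_{rr} = 0, R_{rθ} = 0, R_{rφ} = 0, R_{θθ} = 0, R_{θφ} = 0, R_{φφ} = 0
All R_{ij} vanish; in 3 dimensions the Riemann tensor is fully determined by the Ricci tensor, so R^i_{jkl} = 0: the metric is flat (curvilinear coordinates on flat space).
Yes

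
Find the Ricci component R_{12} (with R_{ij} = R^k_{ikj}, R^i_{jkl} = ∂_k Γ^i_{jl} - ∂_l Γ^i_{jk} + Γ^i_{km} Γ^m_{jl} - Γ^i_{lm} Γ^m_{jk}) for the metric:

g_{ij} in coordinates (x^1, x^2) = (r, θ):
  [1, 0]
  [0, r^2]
Non-zero Christoffel symbols (Γ^k_{ij} = Γ^k_{ji}):
Γ^r_{θ θ} = -r
Γ^θ_{r θ} = 1/r
R^r_{r r θ} = 0 (a repeated index in an antisymmetric pair)
R^θ_{r θ θ} = 0 (a repeated index in an antisymmetric pair)
R_{rθ} = R^r_{r r θ} + R^θ_{r θ θ} = (0) + (0) = 0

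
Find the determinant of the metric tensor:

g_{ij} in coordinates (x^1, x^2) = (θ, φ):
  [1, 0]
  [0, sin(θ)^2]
For a 2×2 metric: det(g) = g_{11}·g_{22} - g_{12}·g_{21}
= (1)·(sin(θ)^2) - (0)·(0)
= sin(θ)^2 - 0
det(g) = sin(θ)^2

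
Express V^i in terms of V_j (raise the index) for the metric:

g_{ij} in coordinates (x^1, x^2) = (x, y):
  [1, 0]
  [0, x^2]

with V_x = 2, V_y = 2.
Inverse metric (diagonal): g^{xx} = 1, g^{yy} = 1/x^2
V^i = g^{ij} V_j:
V^x = (1)(2) + (0)(2) = 2
V^y = (0)(2) + (1/x^2)(2) = 2/x^2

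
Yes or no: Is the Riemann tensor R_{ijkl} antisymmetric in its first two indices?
R_{ijkl} = -R_{jikl} (follows from metric compatibility).
Yes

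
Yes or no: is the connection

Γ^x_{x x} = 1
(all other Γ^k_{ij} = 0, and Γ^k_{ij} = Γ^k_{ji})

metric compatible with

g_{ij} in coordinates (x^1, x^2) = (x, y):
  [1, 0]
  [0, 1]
Using ∇_k g_{ij} = ∂_k g_{ij} - Γ^m_{ki} g_{mj} - Γ^m_{kj} g_{im}:
∇_x g_{xx} = (0) - (1) - (1) = -2 ≠ 0
So the connection is not metric compatible (it is not the Levi-Civita connection).
No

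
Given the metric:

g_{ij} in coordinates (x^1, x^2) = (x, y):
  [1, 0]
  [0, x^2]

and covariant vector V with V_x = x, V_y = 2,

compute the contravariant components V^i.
Inverse metric (diagonal): g^{xx} = 1, g^{yy} = 1/x^2
V^i = g^{ij} V_j:
V^x = (1)(x) + (0)(2) = x
V^y = (0)(x) + (1/x^2)(2) = 2/x^2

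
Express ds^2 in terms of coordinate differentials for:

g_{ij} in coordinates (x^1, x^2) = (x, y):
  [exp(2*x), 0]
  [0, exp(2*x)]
ds^2 = g_{ij} dx^i dx^j; only the non-zero components contribute.
ds^2 = exp(2*x) dx^2 + exp(2*x) dy^2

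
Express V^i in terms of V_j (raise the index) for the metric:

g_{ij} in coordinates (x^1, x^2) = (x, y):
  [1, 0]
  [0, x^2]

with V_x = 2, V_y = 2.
Inverse metric (diagonal): g^{xx} = 1, g^{yy} = 1/x^2
V^i = g^{ij} V_j:
V^x = (1)(2) + (0)(2) = 2
V^y = (0)(2) + (1/x^2)(2) = 2/x^2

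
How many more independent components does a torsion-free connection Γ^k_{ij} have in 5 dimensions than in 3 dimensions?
Independent components in n dimensions: n × n(n+1)/2 = n^2(n+1)/2.
5D: 5 × 15 = 75
3D: 3 × 6 = 18
Difference = 75 - 18 = 57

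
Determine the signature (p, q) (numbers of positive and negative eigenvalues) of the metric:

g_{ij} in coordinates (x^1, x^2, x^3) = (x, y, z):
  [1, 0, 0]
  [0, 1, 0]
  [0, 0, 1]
The metric is diagonal, so its eigenvalues are the diagonal entries: 1, 1, 1 (at a generic point, where coordinate-dependent entries are positive).
3 positive, 0 negative.
(3, 0) - Riemannian (positive definite)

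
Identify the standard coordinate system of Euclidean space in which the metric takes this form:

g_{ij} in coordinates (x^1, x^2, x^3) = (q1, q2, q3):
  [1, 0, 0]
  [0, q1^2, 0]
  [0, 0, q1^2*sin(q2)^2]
The line element ds^2 = dq1^2 + q1^2 dq2^2 + q1^2 sin(q2)^2 dq3^2 is dr^2 + r^2 dθ^2 + r^2 sin(θ)^2 dφ^2 with q1 = r, q2 = θ, q3 = φ.
spherical coordinates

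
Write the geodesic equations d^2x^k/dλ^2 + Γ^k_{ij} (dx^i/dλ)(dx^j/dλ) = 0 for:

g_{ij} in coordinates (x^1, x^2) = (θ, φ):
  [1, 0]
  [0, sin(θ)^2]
Geodesic equation: d^2x^k/dλ^2 + Γ^k_{ij} (dx^i/dλ)(dx^j/dλ) = 0.
Non-zero Christoffel symbols:
Γ^θ_{φ φ} = -sin(2*θ)/2
Γ^φ_{θ φ} = 1/tan(θ)
Substituting (the symmetric pair Γ^k_{ij}, Γ^k_{ji} combines into a factor 2):
d^2θ/dλ^2 - (sin(2*θ)/2) (dφ/dλ)^2 = 0
d^2φ/dλ^2 + (2/tan(θ)) (dθ/dλ)(dφ/dλ) = 0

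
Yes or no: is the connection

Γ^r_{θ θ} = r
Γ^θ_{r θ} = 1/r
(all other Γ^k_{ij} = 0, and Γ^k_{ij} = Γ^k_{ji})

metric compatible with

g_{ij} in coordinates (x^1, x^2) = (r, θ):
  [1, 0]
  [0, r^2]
Using ∇_k g_{ij} = ∂_k g_{ij} - Γ^m_{ki} g_{mj} - Γ^m_{kj} g_{im}:
∇_θ g_{rθ} = (0) - (r) - (r) = -2*r ≠ 0
So the connection is not metric compatible (it is not the Levi-Civita connection).
No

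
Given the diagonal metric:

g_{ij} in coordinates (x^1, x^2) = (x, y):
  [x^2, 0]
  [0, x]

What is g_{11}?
With x^1 = x, x^2 = y, g_{11} = g_{xx} is the row-1, column-1 entry of the matrix.
g_{11} = x^2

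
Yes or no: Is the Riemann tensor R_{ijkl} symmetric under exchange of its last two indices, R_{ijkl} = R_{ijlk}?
It is antisymmetric in the last pair: R_{ijkl} = -R_{ijlk}.
No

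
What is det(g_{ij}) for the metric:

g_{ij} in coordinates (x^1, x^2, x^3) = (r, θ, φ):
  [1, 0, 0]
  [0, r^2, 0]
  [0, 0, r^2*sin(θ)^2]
Diagonal metric: det(g) = g_{11}·g_{22}·g_{33}
= (1)·(r^2)·(r^2*sin(θ)^2)
det(g) = r^4*sin(θ)^2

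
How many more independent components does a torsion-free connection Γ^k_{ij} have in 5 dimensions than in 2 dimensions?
Independent components in n dimensions: n × n(n+1)/2 = n^2(n+1)/2.
5D: 5 × 15 = 75
2D: 2 × 3 = 6
Difference = 75 - 6 = 69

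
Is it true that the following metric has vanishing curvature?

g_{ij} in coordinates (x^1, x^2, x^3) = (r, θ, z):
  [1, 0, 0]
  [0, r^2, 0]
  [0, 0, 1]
Non-zero Christoffel symbols:
Γ^r_{θ θ} = -r
Γ^θ_{r θ} = 1/r
Ricci tensor: R_{rr} = 0, R_{rθ} = 0, R_{rz} = 0, R_{θθ} = 0, R_{θz} = 0, R_{zz} = 0
All R_{ij} vanish; in 3 dimensions the Riemann tensor is fully determined by the Ricci tensor, so R^i_{jkl} = 0: the metric is flat (curvilinear coordinates on flat space).
Yes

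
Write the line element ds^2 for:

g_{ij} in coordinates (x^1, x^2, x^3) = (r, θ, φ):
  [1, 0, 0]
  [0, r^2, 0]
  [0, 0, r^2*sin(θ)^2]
ds^2 = g_{ij} dx^i dx^j; only the non-zero components contribute.
ds^2 = dr^2 + r^2 dθ^2 + r^2*sin(θ)^2 dφ^2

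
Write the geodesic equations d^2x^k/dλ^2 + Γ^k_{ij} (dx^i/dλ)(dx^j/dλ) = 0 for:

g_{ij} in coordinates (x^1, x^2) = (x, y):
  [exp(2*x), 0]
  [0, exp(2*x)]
Geodesic equation: d^2x^k/dλ^2 + Γ^k_{ij} (dx^i/dλ)(dx^j/dλ) = 0.
Non-zero Christoffel symbols:
Γ^x_{x x} = 1
Γ^x_{y y} = -1
Γ^y_{x y} = 1
Substituting (the symmetric pair Γ^k_{ij}, Γ^k_{ji} combines into a factor 2):
d^2x/dλ^2 + (dx/dλ)^2 - (dy/dλ)^2 = 0
d^2y/dλ^2 + 2 (dx/dλ)(dy/dλ) = 0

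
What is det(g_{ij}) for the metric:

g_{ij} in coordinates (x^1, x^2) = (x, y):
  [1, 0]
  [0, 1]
For a 2×2 metric: det(g) = g_{11}·g_{22} - g_{12}·g_{21}
= (1)·(1) - (0)·(0)
= 1 - 0
det(g) = 1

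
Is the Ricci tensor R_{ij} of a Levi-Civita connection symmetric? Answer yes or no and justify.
R_{ij} = R^k_{ikj}; the pair symmetry R_{kilj} = R_{ljki} gives R_{ij} = R_{ji}.
Yes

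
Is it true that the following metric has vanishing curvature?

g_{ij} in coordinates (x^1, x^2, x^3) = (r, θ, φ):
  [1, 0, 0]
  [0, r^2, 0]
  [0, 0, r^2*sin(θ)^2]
Non-zero Christoffel symbols:
Γ^r_{θ θ} = -r
Γ^r_{φ φ} = -r*sin(θ)^2
Γ^θ_{r θ} = 1/r
Γ^θ_{φ φ} = -sin(2*θ)/2
Γ^φ_{r φ} = 1/r
Γ^φ_{θ φ} = 1/tan(θ)
Ricci tensor: R_{rr} = 0, R_{rθ} = 0, R_{rφ} = 0, R_{θθ} = 0, R_{θφ} = 0, R_{φφ} = 0
All R_{ij} vanish; in 3 dimensions the Riemann tensor is fully determined by the Ricci tensor, so R^i_{jkl} = 0: the metric is flat (curvilinear coordinates on flat space).
Yes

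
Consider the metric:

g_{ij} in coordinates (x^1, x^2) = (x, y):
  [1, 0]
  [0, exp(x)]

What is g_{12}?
With x^1 = x, x^2 = y, g_{12} = g_{xy} is the row-1, column-2 entry of the matrix.
g_{12} = 0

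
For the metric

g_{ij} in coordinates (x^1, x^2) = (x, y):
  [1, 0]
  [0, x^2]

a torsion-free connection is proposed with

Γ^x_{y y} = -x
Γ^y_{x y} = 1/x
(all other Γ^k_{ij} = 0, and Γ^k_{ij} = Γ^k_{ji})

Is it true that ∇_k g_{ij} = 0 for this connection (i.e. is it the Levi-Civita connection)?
Using ∇_k g_{ij} = ∂_k g_{ij} - Γ^m_{ki} g_{mj} - Γ^m_{kj} g_{im}:
e.g. ∇_x g_{yy} = (2*x) - (x) - (x) = 0
Every component ∇_k g_{ij} vanishes: the connection is metric compatible.
Yes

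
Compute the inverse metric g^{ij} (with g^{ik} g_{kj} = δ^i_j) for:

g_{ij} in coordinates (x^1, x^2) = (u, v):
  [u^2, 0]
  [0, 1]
The metric is diagonal, so g^{ij} is diagonal with entries 1/g_{ii}: diag(1/(u^2), 1).
g^{ij}:
  [1/u^2, 0]
  [0, 1]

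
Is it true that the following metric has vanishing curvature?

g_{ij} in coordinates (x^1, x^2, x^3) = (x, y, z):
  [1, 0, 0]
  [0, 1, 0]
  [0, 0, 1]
All metric components are constant, so every Christoffel symbol vanishes and R^i_{jkl} = 0.
Yes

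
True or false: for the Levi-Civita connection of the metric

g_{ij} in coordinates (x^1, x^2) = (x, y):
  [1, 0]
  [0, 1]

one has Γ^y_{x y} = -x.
Γ^y_{x y} = (1/2) g^{yy} (∂_x g_{yy} + ∂_y g_{yx} - ∂_y g_{xy}) = (1/2)(1)((0) + (0) - (0)) = 0
This differs from the proposed value -x.
False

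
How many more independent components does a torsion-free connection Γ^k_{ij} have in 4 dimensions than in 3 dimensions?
Independent components in n dimensions: n × n(n+1)/2 = n^2(n+1)/2.
4D: 4 × 10 = 40
3D: 3 × 6 = 18
Difference = 40 - 18 = 22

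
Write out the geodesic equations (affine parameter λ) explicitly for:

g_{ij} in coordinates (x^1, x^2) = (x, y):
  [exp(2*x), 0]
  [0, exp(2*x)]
Geodesic equation: d^2x^k/dλ^2 + Γ^k_{ij} (dx^i/dλ)(dx^j/dλ) = 0.
Non-zero Christoffel symbols:
Γ^x_{x x} = 1
Γ^x_{y y} = -1
Γ^y_{x y} = 1
Substituting (the symmetric pair Γ^k_{ij}, Γ^k_{ji} combines into a factor 2):
d^2x/dλ^2 + (dx/dλ)^2 - (dy/dλ)^2 = 0
d^2y/dλ^2 + 2 (dx/dλ)(dy/dλ) = 0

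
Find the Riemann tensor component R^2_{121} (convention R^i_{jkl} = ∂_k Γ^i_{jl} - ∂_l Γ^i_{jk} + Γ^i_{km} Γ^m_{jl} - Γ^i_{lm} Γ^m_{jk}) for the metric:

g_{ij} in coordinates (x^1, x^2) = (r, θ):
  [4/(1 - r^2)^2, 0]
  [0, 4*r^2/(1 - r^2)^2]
Non-zero Christoffel symbols (Γ^k_{ij} = Γ^k_{ji}):
Γ^r_{r r} = 2*r/(1 - r^2)
Γ^r_{θ θ} = (r^3 + r)/(r^2 - 1)
Γ^θ_{r θ} = (-r^2 - 1)/(r^3 - r)
R^θ_{r θ r} = ∂_θ Γ^θ_{r r} - ∂_r Γ^θ_{r θ} + Γ^θ_{θ m} Γ^m_{r r} - Γ^θ_{r m} Γ^m_{r θ}
  = (0) - ((r^4 + 4*r^2 - 1)/(r^3 - r)^2) + (2*(r^2 + 1)/(r^2 - 1)^2) - ((r^2 + 1)^2/(r^3 - r)^2) = -4/(r^2 - 1)^2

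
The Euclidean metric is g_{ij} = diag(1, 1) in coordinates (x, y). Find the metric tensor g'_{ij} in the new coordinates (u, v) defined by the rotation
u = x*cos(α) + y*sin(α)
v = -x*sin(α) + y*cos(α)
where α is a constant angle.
Invert the transformation: x = u*cos(α) - v*sin(α), y = u*sin(α) + v*cos(α)
g'_{ij} = (∂x^k/∂x'^i)(∂x^l/∂x'^j) g_{kl}; with g_{kl} = δ_{kl} this is Σ_k (∂x^k/∂x'^i)(∂x^k/∂x'^j).
Jacobian: ∂x/∂u = cos(α), ∂x/∂v = -sin(α), ∂y/∂u = sin(α), ∂y/∂v = cos(α)
g'_{uu} = (cos(α))(cos(α)) + (sin(α))(sin(α)) = 1
g'_{uv} = (cos(α))(-sin(α)) + (sin(α))(cos(α)) = 0
g'_{vv} = (-sin(α))(-sin(α)) + (cos(α))(cos(α)) = 1
g'_{ij} = diag(1, 1)
The Euclidean metric is invariant under rotations.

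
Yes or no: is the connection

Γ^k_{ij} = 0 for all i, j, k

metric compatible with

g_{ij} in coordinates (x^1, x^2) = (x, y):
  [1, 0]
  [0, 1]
Using ∇_k g_{ij} = ∂_k g_{ij} - Γ^m_{ki} g_{mj} - Γ^m_{kj} g_{im}:
e.g. ∇_x g_{yy} = (0) - (0) - (0) = 0
Every component ∇_k g_{ij} vanishes: the connection is metric compatible.
Yes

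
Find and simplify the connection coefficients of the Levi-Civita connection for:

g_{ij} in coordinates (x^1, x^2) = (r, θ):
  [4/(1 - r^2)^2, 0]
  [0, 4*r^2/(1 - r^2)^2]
Using Γ^k_{ij} = (1/2) g^{km} (∂_i g_{mj} + ∂_j g_{mi} - ∂_m g_{ij}); the metric is diagonal, so only the m = k term contributes.
Non-zero symbols (using the symmetry Γ^k_{ij} = Γ^k_{ji}):
Γ^r_{r r} = (1/2) g^{rr} (∂_r g_{rr} + ∂_r g_{rr} - ∂_r g_{rr}) = (1/2)((1 - r^2)^2/4)((16*r/(1 - r^2)^3) + (16*r/(1 - r^2)^3) - (16*r/(1 - r^2)^3)) = 2*r/(1 - r^2)
Γ^r_{θ θ} = (1/2) g^{rr} (∂_θ g_{rθ} + ∂_θ g_{rθ} - ∂_r g_{θθ}) = (1/2)((1 - r^2)^2/4)((0) + (0) - (-8*(r^3 + r)/(r^2 - 1)^3)) = (r^3 + r)/(r^2 - 1)
Γ^θ_{r θ} = (1/2) g^{θθ} (∂_r g_{θθ} + ∂_θ g_{θr} - ∂_θ g_{rθ}) = (1/2)((1 - r^2)^2/(4*r^2))((-8*(r^3 + r)/(r^2 - 1)^3) + (0) - (0)) = (-r^2 - 1)/(r^3 - r)
All other Christoffel symbols are zero.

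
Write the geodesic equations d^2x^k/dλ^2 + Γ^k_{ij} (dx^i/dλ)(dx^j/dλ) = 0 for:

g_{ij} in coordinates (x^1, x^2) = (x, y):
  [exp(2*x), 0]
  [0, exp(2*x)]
Geodesic equation: d^2x^k/dλ^2 + Γ^k_{ij} (dx^i/dλ)(dx^j/dλ) = 0.
Non-zero Christoffel symbols:
Γ^x_{x x} = 1
Γ^x_{y y} = -1
Γ^y_{x y} = 1
Substituting (the symmetric pair Γ^k_{ij}, Γ^k_{ji} combines into a factor 2):
d^2x/dλ^2 + (dx/dλ)^2 - (dy/dλ)^2 = 0
d^2y/dλ^2 + 2 (dx/dλ)(dy/dλ) = 0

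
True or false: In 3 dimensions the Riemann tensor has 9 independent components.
n^2(n^2-1)/12 = 9·8/12 = 6 independent components for n = 3.
False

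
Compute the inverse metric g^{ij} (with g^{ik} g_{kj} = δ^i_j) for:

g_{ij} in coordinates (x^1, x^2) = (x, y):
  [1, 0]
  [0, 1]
The metric is diagonal, so g^{ij} is diagonal with entries 1/g_{ii}: diag(1, 1).
g^{ij}:
  [1, 0]
  [0, 1]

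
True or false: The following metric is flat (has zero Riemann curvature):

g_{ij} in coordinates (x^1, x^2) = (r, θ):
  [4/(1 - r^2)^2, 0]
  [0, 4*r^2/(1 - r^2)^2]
Non-zero Christoffel symbols:
Γ^r_{r r} = 2*r/(1 - r^2)
Γ^r_{θ θ} = (r^3 + r)/(r^2 - 1)
Γ^θ_{r θ} = (-r^2 - 1)/(r^3 - r)
Ricci tensor: R_{rr} = -4/(r^2 - 1)^2, R_{rθ} = 0, R_{θθ} = -4*r^2/(r^2 - 1)^2
The Ricci tensor is non-zero, so the Riemann tensor is non-zero: not flat.
False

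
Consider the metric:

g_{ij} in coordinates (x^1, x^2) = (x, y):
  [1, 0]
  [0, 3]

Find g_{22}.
With x^1 = x, x^2 = y, g_{22} = g_{yy} is the row-2, column-2 entry of the matrix.
g_{22} = 3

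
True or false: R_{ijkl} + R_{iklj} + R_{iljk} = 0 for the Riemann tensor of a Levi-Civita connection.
This is the first (algebraic) Bianchi identity.
True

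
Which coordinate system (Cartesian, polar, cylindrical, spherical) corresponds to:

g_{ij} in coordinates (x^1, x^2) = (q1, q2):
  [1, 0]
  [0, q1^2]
The line element ds^2 = dq1^2 + q1^2 dq2^2 is dr^2 + r^2 dθ^2 with q1 = r, q2 = θ.
polar coordinates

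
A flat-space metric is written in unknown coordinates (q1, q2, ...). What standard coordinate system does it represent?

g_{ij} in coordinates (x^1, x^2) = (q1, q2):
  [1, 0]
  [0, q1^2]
The line element ds^2 = dq1^2 + q1^2 dq2^2 is dr^2 + r^2 dθ^2 with q1 = r, q2 = θ.
polar coordinates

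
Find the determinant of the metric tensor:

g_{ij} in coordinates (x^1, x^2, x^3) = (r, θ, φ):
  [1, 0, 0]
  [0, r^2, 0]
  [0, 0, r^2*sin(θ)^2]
Diagonal metric: det(g) = g_{11}·g_{22}·g_{33}
= (1)·(r^2)·(r^2*sin(θ)^2)
det(g) = r^4*sin(θ)^2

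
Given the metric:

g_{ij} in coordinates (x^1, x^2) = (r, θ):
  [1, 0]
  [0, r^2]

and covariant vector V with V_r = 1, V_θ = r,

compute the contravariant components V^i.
Inverse metric (diagonal): g^{rr} = 1, g^{θθ} = 1/r^2
V^i = g^{ij} V_j:
V^r = (1)(1) + (0)(r) = 1
V^θ = (0)(1) + (1/r^2)(r) = 1/r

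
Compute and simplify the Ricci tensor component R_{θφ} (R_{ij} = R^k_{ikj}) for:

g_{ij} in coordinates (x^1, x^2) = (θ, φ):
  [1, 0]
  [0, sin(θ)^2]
Non-zero Christoffel symbols (Γ^k_{ij} = Γ^k_{ji}):
Γ^θ_{φ φ} = -sin(2*θ)/2
Γ^φ_{θ φ} = 1/tan(θ)
R^θ_{θ θ φ} = 0 (a repeated index in an antisymmetric pair)
R^φ_{θ φ φ} = 0 (a repeated index in an antisymmetric pair)
R_{θφ} = R^θ_{θ θ φ} + R^φ_{θ φ φ} = (0) + (0) = 0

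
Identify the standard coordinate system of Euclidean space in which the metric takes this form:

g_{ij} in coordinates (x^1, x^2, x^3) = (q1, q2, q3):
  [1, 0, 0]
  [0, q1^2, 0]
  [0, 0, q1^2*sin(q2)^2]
The line element ds^2 = dq1^2 + q1^2 dq2^2 + q1^2 sin(q2)^2 dq3^2 is dr^2 + r^2 dθ^2 + r^2 sin(θ)^2 dφ^2 with q1 = r, q2 = θ, q3 = φ.
spherical coordinates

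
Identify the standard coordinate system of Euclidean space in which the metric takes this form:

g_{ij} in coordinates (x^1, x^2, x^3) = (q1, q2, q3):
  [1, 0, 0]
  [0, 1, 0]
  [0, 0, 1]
All components are constant and the metric is the identity, i.e. orthonormal rectilinear coordinates.
Cartesian (3D) coordinates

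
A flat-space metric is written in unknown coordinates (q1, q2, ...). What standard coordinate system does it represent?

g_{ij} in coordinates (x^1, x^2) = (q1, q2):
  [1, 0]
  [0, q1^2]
The line element ds^2 = dq1^2 + q1^2 dq2^2 is dr^2 + r^2 dθ^2 with q1 = r, q2 = θ.
polar coordinates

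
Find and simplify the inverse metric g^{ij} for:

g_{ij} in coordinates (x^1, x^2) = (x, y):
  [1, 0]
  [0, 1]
The metric is diagonal, so g^{ij} is diagonal with entries 1/g_{ii}: diag(1, 1).
g^{ij}:
  [1, 0]
  [0, 1]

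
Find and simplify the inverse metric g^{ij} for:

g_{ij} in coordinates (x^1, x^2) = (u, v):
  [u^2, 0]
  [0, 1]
The metric is diagonal, so g^{ij} is diagonal with entries 1/g_{ii}: diag(1/(u^2), 1).
g^{ij}:
  [1/u^2, 0]
  [0, 1]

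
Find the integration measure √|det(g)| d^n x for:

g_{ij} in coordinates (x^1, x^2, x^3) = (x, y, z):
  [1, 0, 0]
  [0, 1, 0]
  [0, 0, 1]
det(g) = 1
√|det(g)| = 1
Volume element: dV = 1 dx dy dz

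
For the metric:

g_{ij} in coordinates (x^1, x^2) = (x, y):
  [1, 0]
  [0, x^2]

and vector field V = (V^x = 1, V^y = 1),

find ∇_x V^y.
Non-zero Christoffel symbols:
Γ^x_{y y} = -x
Γ^y_{x y} = 1/x
∇_x V^y = ∂_x V^y + Γ^y_{x j} V^j
  = (0) + (0)(1) + (1/x)(1)
  = 1/x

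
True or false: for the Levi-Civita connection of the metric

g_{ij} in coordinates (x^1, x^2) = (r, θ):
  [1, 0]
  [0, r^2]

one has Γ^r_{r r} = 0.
Γ^r_{r r} = (1/2) g^{rr} (∂_r g_{rr} + ∂_r g_{rr} - ∂_r g_{rr}) = (1/2)(1)((0) + (0) - (0)) = 0
This equals the proposed value 0.
True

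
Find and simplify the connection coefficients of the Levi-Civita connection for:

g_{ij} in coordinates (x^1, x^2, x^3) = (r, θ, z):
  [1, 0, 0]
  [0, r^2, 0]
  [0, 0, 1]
Using Γ^k_{ij} = (1/2) g^{km} (∂_i g_{mj} + ∂_j g_{mi} - ∂_m g_{ij}); the metric is diagonal, so only the m = k term contributes.
Non-zero symbols (using the symmetry Γ^k_{ij} = Γ^k_{ji}):
Γ^r_{θ θ} = (1/2) g^{rr} (∂_θ g_{rθ} + ∂_θ g_{rθ} - ∂_r g_{θθ}) = (1/2)(1)((0) + (0) - (2*r)) = -r
Γ^θ_{r θ} = (1/2) g^{θθ} (∂_r g_{θθ} + ∂_θ g_{θr} - ∂_θ g_{rθ}) = (1/2)(1/r^2)((2*r) + (0) - (0)) = 1/r
All other Christoffel symbols are zero.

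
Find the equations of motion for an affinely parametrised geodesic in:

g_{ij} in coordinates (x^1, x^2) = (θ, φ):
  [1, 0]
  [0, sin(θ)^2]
Geodesic equation: d^2x^k/dλ^2 + Γ^k_{ij} (dx^i/dλ)(dx^j/dλ) = 0.
Non-zero Christoffel symbols:
Γ^θ_{φ φ} = -sin(2*θ)/2
Γ^φ_{θ φ} = 1/tan(θ)
Substituting (the symmetric pair Γ^k_{ij}, Γ^k_{ji} combines into a factor 2):
d^2θ/dλ^2 - (sin(2*θ)/2) (dφ/dλ)^2 = 0
d^2φ/dλ^2 + (2/tan(θ)) (dθ/dλ)(dφ/dλ) = 0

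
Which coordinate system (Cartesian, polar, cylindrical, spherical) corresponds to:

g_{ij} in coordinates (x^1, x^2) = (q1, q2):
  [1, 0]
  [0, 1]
All components are constant and the metric is the identity, i.e. orthonormal rectilinear coordinates.
Cartesian (2D) coordinates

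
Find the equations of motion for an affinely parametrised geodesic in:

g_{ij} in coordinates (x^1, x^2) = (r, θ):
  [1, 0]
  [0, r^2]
Geodesic equation: d^2x^k/dλ^2 + Γ^k_{ij} (dx^i/dλ)(dx^j/dλ) = 0.
Non-zero Christoffel symbols:
Γ^r_{θ θ} = -r
Γ^θ_{r θ} = 1/r
Substituting (the symmetric pair Γ^k_{ij}, Γ^k_{ji} combines into a factor 2):
d^2r/dλ^2 - r (dθ/dλ)^2 = 0
d^2θ/dλ^2 + (2/r) (dr/dλ)(dθ/dλ) = 0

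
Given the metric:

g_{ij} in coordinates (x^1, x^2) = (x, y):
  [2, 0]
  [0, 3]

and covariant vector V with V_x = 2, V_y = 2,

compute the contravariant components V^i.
Inverse metric (diagonal): g^{xx} = 1/2, g^{yy} = 1/3
V^i = g^{ij} V_j:
V^x = (1/2)(2) + (0)(2) = 1
V^y = (0)(2) + (1/3)(2) = 2/3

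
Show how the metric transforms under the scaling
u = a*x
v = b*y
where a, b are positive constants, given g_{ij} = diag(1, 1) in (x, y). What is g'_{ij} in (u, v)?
Invert the transformation: x = u/a, y = v/b
g'_{ij} = (∂x^k/∂x'^i)(∂x^l/∂x'^j) g_{kl}; with g_{kl} = δ_{kl} this is Σ_k (∂x^k/∂x'^i)(∂x^k/∂x'^j).
Jacobian: ∂x/∂u = 1/a, ∂x/∂v = 0, ∂y/∂u = 0, ∂y/∂v = 1/b
g'_{uu} = (1/a)(1/a) + (0)(0) = 1/a^2
g'_{uv} = (1/a)(0) + (0)(1/b) = 0
g'_{vv} = (0)(0) + (1/b)(1/b) = 1/b^2
g'_{ij} = diag(1/a^2, 1/b^2)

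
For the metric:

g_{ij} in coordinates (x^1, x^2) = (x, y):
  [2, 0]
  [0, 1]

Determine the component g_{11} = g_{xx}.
With x^1 = x, x^2 = y, g_{11} = g_{xx} is the row-1, column-1 entry of the matrix.
g_{11} = 2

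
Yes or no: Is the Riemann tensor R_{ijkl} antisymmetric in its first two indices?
R_{ijkl} = -R_{jikl} (follows from metric compatibility).
Yes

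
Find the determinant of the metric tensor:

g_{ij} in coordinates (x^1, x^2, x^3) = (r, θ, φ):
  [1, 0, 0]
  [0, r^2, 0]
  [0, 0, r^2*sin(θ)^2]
Diagonal metric: det(g) = g_{11}·g_{22}·g_{33}
= (1)·(r^2)·(r^2*sin(θ)^2)
det(g) = r^4*sin(θ)^2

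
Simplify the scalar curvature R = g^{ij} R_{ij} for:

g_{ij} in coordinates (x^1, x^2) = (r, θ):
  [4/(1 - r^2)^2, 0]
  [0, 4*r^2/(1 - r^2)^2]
Non-zero Christoffel symbols (Γ^k_{ij} = Γ^k_{ji}):
Γ^r_{r r} = 2*r/(1 - r^2)
Γ^r_{θ θ} = (r^3 + r)/(r^2 - 1)
Γ^θ_{r θ} = (-r^2 - 1)/(r^3 - r)
Ricci tensor (R_{ij} = R^k_{ikj}): R_{rr} = -4/(r^2 - 1)^2, R_{rθ} = 0, R_{θθ} = -4*r^2/(r^2 - 1)^2
Inverse metric: g^{rr} = (1 - r^2)^2/4, g^{θθ} = (1 - r^2)^2/(4*r^2)
R = g^{ij} R_{ij} = ((1 - r^2)^2/4)(-4/(r^2 - 1)^2) + ((1 - r^2)^2/(4*r^2))(-4*r^2/(r^2 - 1)^2) = -2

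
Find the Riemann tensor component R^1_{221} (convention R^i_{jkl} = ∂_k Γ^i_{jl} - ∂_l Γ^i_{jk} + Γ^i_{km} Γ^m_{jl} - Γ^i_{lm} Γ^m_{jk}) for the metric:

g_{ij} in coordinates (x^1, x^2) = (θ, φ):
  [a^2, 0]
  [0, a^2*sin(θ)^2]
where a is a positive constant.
Non-zero Christoffel symbols (Γ^k_{ij} = Γ^k_{ji}):
Γ^θ_{φ φ} = -sin(2*θ)/2
Γ^φ_{θ φ} = 1/tan(θ)
R^θ_{φ φ θ} = ∂_φ Γ^θ_{φ θ} - ∂_θ Γ^θ_{φ φ} + Γ^θ_{φ m} Γ^m_{φ θ} - Γ^θ_{θ m} Γ^m_{φ φ}
  = (0) - (-cos(2*θ)) + (-cos(θ)^2) - (0) = -sin(θ)^2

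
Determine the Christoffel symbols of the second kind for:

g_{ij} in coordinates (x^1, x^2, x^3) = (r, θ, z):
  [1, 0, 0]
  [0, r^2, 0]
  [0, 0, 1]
Using Γ^k_{ij} = (1/2) g^{km} (∂_i g_{mj} + ∂_j g_{mi} - ∂_m g_{ij}); the metric is diagonal, so only the m = k term contributes.
Non-zero symbols (using the symmetry Γ^k_{ij} = Γ^k_{ji}):
Γ^r_{θ θ} = (1/2) g^{rr} (∂_θ g_{rθ} + ∂_θ g_{rθ} - ∂_r g_{θθ}) = (1/2)(1)((0) + (0) - (2*r)) = -r
Γ^θ_{r θ} = (1/2) g^{θθ} (∂_r g_{θθ} + ∂_θ g_{θr} - ∂_θ g_{rθ}) = (1/2)(1/r^2)((2*r) + (0) - (0)) = 1/r
All other Christoffel symbols are zero.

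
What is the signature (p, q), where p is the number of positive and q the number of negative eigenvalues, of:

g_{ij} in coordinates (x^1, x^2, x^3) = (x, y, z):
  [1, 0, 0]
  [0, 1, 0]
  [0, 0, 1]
The metric is diagonal, so its eigenvalues are the diagonal entries: 1, 1, 1 (at a generic point, where coordinate-dependent entries are positive).
3 positive, 0 negative.
(3, 0) - Riemannian (positive definite)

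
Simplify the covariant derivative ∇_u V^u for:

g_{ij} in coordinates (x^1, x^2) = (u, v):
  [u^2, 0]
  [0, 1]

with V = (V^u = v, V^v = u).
Non-zero Christoffel symbols:
Γ^u_{u u} = 1/u
∇_u V^u = ∂_u V^u + Γ^u_{u j} V^j
  = (0) + (1/u)(v) + (0)(u)
  = v/u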